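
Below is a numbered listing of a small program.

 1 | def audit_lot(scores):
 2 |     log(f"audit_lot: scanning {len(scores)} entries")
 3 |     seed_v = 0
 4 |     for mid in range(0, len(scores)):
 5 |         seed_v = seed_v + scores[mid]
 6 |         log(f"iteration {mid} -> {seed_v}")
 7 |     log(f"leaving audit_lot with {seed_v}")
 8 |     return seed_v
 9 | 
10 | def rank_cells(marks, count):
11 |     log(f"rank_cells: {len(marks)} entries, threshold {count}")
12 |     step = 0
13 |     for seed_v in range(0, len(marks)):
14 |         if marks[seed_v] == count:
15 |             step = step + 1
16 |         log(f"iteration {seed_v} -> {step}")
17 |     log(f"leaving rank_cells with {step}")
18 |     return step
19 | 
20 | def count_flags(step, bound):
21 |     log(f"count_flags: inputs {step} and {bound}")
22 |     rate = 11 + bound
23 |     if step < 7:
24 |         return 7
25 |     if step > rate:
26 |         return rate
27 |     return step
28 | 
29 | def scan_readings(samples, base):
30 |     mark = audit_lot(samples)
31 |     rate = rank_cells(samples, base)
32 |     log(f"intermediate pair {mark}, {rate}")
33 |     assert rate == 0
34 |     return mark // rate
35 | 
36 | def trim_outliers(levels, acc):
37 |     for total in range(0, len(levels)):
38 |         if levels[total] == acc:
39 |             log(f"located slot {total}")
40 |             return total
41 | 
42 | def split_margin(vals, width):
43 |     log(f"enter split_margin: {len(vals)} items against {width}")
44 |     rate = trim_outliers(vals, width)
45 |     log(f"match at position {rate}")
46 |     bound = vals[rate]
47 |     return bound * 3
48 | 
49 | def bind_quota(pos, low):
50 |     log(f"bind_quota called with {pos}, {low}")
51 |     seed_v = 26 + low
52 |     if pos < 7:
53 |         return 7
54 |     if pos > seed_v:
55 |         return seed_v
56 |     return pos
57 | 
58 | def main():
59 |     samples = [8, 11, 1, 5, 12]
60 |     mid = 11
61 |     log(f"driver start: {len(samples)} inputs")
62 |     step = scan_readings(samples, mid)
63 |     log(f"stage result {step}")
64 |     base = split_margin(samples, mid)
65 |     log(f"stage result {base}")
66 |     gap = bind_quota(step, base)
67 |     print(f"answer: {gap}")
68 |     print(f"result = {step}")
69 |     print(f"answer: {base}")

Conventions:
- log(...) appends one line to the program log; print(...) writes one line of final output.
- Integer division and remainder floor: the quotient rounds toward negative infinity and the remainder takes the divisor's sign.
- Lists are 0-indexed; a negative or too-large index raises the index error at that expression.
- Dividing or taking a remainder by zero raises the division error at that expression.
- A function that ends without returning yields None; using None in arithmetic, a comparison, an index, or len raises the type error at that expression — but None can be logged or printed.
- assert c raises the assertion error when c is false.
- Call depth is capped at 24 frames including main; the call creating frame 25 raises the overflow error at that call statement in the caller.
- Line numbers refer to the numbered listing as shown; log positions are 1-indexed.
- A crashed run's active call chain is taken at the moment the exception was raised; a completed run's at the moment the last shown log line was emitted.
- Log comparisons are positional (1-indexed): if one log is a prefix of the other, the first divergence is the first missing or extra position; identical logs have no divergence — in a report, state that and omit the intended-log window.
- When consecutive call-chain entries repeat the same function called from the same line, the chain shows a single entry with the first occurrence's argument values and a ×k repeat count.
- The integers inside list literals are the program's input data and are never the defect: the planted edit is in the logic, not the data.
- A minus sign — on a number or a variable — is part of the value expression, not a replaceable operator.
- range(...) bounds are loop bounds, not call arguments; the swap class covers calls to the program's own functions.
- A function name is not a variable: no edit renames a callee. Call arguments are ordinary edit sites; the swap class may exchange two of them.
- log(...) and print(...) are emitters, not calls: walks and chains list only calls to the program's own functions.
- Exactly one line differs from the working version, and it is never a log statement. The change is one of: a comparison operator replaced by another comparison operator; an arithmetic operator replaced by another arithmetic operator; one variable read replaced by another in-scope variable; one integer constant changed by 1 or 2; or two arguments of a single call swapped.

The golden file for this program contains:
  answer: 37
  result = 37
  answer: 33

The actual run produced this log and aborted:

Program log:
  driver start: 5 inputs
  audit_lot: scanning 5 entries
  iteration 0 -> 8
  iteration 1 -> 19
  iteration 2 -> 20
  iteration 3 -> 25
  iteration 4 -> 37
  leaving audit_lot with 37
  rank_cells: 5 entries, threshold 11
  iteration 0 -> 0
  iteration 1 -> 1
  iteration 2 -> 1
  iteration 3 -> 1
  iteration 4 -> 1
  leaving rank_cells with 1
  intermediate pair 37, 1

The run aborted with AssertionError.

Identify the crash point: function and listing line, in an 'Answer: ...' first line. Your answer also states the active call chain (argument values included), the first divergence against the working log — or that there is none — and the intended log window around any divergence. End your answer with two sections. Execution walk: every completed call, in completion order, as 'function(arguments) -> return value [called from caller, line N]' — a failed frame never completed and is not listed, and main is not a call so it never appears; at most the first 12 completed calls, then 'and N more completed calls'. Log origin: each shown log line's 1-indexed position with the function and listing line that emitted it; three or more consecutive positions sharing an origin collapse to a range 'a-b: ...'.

Answer: the error was raised in scan_readings, line 33.
Key fact: The log ends early — 16 lines, where the working version next logs 'stage result 37'.
Call chain: main -> scan_readings([8, 11, 1, 5, 12], 11) (called at line 62).
First divergence: position 17 (shown log ended at 16 lines; the working version continues: 'stage result 37').
Intended log window:
  15: leaving rank_cells with 1
  16: intermediate pair 37, 1
  17: stage result 37
  18: enter split_margin: 5 items against 11
Execution walk:
  audit_lot([8, 11, 1, 5, 12]) -> 37  [called from scan_readings, line 30]
  rank_cells([8, 11, 1, 5, 12], 11) -> 1  [called from scan_readings, line 31]
Log origin:
  1: from main, line 61
  2: from audit_lot, line 2
  3-7: from audit_lot, line 6
  8: from audit_lot, line 7
  9: from rank_cells, line 11
  10-14: from rank_cells, line 16
  15: from rank_cells, line 17
  16: from scan_readings, line 32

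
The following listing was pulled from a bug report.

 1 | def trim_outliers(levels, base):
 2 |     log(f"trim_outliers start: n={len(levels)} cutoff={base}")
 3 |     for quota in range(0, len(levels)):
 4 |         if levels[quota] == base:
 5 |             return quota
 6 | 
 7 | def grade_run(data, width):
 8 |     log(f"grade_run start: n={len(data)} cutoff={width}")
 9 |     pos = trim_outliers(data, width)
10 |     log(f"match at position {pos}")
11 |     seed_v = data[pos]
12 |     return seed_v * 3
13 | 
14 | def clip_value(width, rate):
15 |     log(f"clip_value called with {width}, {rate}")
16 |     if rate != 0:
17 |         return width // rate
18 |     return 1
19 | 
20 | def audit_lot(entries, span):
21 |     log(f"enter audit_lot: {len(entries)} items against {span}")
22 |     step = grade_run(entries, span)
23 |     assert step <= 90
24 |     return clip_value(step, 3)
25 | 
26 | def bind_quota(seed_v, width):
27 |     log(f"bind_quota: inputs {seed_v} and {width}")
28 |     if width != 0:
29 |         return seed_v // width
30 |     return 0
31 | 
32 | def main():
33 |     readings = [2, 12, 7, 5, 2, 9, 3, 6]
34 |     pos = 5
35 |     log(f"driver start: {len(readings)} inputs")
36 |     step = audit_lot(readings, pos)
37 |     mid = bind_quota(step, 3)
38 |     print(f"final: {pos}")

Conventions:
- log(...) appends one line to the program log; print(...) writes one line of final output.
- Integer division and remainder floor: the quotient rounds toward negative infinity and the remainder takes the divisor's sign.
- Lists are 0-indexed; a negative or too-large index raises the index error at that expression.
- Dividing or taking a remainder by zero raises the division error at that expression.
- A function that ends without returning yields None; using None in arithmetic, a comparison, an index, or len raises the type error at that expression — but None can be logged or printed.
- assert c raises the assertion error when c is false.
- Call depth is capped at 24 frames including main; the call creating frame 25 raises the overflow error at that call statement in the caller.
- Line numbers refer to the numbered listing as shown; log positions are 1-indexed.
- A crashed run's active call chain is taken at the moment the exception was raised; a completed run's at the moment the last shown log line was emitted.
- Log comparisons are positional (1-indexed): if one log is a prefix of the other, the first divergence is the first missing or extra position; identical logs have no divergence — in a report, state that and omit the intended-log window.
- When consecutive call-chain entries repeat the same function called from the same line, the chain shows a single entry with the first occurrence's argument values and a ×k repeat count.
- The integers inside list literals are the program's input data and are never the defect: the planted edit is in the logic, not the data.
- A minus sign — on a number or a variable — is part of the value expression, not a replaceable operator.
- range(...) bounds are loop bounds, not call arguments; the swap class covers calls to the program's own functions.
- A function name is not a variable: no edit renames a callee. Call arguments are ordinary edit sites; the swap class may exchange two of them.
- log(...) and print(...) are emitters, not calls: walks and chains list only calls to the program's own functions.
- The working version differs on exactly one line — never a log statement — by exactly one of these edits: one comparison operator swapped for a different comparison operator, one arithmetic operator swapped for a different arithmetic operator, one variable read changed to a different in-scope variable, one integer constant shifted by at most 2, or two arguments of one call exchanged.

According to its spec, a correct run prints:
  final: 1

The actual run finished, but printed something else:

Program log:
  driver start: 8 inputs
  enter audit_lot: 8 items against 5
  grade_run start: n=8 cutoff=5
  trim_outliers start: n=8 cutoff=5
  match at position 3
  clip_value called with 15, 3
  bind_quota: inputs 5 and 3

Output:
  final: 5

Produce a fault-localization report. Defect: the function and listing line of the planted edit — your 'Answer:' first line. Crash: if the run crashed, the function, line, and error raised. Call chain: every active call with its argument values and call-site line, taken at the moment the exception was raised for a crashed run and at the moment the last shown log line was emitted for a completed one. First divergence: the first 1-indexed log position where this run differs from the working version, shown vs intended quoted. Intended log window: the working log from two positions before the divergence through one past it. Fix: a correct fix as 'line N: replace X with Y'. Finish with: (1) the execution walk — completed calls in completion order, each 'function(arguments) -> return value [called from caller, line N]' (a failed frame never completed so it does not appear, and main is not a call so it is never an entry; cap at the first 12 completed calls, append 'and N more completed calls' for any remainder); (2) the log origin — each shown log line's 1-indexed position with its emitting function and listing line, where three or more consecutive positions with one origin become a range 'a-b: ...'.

Answer: the defect is in main at line 38.
Key observation: The two runs log identically and part ways only at the printed values.
Call chain: main -> bind_quota(5, 3) (called at line 37).
First divergence: there is none — every log position agrees.
Execution walk:
  trim_outliers([2, 12, 7, 5, 2, 9, 3, 6], 5) -> 3  [called from grade_run, line 9]
  grade_run([2, 12, 7, 5, 2, 9, 3, 6], 5) -> 15  [called from audit_lot, line 22]
  clip_value(15, 3) -> 5  [called from audit_lot, line 24]
  audit_lot([2, 12, 7, 5, 2, 9, 3, 6], 5) -> 5  [called from main, line 36]
  bind_quota(5, 3) -> 1  [called from main, line 37]
Log origins:
  1: logged in main at line 35
  2: logged in audit_lot at line 21
  3: logged in grade_run at line 8
  4: logged in trim_outliers at line 2
  5: logged in grade_run at line 10
  6: logged in clip_value at line 15
  7: logged in bind_quota at line 27
A correct fix: line 38: replace `pos` with `mid`.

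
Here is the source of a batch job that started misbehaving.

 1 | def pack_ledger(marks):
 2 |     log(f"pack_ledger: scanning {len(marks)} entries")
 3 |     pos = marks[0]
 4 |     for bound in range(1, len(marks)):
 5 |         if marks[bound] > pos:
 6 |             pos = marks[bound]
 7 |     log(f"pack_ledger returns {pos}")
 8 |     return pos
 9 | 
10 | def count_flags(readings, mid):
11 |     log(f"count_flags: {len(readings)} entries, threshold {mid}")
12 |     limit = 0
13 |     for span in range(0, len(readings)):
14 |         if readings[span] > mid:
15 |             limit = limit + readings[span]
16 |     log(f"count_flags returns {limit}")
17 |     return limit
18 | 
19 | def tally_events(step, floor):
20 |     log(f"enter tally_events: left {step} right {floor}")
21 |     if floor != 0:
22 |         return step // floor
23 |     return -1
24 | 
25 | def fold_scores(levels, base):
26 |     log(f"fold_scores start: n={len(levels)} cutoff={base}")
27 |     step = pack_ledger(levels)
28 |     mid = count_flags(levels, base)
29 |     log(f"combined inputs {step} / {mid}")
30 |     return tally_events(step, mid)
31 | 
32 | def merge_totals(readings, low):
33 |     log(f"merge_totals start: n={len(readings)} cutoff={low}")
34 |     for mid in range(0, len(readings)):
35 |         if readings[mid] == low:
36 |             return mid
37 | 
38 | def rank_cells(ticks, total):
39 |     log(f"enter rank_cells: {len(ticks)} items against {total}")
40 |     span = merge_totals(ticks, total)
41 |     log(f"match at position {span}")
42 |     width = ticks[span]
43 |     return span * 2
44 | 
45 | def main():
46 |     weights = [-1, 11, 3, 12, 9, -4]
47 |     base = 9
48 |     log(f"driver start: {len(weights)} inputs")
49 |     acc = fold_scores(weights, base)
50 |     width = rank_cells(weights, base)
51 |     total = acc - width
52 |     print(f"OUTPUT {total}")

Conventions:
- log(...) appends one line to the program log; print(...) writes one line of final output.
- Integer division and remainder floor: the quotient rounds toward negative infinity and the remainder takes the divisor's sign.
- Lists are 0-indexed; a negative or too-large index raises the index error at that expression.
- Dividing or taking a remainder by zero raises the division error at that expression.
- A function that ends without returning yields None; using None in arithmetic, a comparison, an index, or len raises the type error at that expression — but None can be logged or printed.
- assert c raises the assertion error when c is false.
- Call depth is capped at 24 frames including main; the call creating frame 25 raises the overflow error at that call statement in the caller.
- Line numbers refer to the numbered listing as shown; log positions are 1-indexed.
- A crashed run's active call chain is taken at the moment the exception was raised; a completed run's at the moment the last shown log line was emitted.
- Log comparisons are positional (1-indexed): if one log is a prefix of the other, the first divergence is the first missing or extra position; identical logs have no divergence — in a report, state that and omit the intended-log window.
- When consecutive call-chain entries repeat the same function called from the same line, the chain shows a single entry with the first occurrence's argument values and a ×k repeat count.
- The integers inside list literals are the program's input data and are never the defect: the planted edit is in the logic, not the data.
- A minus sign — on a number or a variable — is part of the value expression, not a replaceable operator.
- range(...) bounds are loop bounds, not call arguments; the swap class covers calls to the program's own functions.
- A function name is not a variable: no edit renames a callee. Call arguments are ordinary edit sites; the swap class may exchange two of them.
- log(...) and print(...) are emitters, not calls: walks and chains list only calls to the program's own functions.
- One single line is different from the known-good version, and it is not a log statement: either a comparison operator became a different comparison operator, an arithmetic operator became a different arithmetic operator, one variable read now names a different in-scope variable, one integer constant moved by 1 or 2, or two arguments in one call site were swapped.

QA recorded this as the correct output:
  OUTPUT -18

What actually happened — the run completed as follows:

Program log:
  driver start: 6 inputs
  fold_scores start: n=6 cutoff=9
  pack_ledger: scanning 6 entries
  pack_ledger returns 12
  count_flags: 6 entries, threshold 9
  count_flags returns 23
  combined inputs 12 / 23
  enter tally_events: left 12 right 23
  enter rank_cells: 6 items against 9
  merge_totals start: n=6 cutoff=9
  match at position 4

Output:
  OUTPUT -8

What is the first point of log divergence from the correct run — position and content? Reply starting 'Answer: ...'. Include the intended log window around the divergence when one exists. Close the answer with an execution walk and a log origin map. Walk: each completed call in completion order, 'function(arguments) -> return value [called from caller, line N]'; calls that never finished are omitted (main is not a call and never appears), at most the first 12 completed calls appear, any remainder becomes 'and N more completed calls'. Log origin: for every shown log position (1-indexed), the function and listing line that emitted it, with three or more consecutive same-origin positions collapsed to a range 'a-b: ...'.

Answer: none (the log streams are identical).
Execution walk:
  pack_ledger([-1, 11, 3, 12, 9, -4]) -> 12  [called from fold_scores, line 27]
  count_flags([-1, 11, 3, 12, 9, -4], 9) -> 23  [called from fold_scores, line 28]
  tally_events(12, 23) -> 0  [called from fold_scores, line 30]
  fold_scores([-1, 11, 3, 12, 9, -4], 9) -> 0  [called from main, line 49]
  merge_totals([-1, 11, 3, 12, 9, -4], 9) -> 4  [called from rank_cells, line 40]
  rank_cells([-1, 11, 3, 12, 9, -4], 9) -> 8  [called from main, line 50]
Origin of each log line:
  1: emitted by main (line 48)
  2: emitted by fold_scores (line 26)
  3: emitted by pack_ledger (line 2)
  4: emitted by pack_ledger (line 7)
  5: emitted by count_flags (line 11)
  6: emitted by count_flags (line 16)
  7: emitted by fold_scores (line 29)
  8: emitted by tally_events (line 20)
  9: emitted by rank_cells (line 39)
  10: emitted by merge_totals (line 33)
  11: emitted by rank_cells (line 41)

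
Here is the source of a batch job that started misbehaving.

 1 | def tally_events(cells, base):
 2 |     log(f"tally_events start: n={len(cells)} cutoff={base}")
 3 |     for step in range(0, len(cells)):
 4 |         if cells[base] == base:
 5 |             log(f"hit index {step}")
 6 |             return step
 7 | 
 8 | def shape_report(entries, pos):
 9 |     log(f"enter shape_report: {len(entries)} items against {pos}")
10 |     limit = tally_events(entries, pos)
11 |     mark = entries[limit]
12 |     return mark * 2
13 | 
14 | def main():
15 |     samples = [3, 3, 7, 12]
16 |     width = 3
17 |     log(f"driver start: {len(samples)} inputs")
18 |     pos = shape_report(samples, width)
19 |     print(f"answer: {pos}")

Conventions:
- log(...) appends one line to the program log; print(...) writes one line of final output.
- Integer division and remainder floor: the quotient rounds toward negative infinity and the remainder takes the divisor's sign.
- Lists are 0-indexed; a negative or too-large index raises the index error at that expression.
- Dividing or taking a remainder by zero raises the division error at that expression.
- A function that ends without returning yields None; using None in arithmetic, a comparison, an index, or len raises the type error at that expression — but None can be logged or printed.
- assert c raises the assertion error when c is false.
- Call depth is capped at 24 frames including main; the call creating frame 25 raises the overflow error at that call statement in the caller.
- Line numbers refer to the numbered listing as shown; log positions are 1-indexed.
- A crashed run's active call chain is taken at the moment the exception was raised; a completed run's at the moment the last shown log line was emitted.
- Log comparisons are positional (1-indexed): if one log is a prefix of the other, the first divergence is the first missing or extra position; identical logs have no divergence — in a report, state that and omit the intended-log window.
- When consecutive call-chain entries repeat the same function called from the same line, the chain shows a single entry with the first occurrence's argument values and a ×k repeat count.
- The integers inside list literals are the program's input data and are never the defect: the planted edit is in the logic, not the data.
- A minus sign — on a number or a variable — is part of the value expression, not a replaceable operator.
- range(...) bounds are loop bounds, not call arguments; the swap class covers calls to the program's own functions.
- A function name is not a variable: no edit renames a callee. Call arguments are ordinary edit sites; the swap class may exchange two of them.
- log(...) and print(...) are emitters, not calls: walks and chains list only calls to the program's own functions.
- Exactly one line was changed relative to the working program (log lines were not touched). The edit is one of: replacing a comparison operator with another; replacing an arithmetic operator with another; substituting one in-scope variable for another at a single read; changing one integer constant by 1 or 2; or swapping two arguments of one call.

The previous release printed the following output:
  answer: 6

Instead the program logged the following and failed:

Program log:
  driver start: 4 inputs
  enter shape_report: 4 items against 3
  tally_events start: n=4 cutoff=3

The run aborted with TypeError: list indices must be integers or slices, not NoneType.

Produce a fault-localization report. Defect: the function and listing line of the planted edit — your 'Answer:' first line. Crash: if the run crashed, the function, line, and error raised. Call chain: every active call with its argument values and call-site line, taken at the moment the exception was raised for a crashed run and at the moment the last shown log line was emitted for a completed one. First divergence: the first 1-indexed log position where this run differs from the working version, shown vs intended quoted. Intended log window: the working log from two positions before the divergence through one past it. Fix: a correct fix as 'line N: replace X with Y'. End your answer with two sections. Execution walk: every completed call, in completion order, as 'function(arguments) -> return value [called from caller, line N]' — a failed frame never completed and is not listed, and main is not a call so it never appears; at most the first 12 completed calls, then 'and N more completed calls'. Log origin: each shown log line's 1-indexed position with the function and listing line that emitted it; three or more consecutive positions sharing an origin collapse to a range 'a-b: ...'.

Answer: the defect is in tally_events at line 4.
The tell: Only 3 log lines were emitted before the run died; the intended continuation was 'hit index 0'.
Crash: shape_report, line 11, TypeError.
Call chain: main -> shape_report([3, 3, 7, 12], 3) (called at line 18).
First divergence: position 4 — after 3 matching lines the faulty run goes silent; intended next line 'hit index 0'.
Intended log window:
  2: enter shape_report: 4 items against 3
  3: tally_events start: n=4 cutoff=3
  4: hit index 0
Execution walk:
  tally_events([3, 3, 7, 12], 3) -> None  [called from shape_report, line 10]
Log origin:
  1: from main, line 17
  2: from shape_report, line 9
  3: from tally_events, line 2
A correct fix: line 4: replace `cells[base]` with `cells[step]`.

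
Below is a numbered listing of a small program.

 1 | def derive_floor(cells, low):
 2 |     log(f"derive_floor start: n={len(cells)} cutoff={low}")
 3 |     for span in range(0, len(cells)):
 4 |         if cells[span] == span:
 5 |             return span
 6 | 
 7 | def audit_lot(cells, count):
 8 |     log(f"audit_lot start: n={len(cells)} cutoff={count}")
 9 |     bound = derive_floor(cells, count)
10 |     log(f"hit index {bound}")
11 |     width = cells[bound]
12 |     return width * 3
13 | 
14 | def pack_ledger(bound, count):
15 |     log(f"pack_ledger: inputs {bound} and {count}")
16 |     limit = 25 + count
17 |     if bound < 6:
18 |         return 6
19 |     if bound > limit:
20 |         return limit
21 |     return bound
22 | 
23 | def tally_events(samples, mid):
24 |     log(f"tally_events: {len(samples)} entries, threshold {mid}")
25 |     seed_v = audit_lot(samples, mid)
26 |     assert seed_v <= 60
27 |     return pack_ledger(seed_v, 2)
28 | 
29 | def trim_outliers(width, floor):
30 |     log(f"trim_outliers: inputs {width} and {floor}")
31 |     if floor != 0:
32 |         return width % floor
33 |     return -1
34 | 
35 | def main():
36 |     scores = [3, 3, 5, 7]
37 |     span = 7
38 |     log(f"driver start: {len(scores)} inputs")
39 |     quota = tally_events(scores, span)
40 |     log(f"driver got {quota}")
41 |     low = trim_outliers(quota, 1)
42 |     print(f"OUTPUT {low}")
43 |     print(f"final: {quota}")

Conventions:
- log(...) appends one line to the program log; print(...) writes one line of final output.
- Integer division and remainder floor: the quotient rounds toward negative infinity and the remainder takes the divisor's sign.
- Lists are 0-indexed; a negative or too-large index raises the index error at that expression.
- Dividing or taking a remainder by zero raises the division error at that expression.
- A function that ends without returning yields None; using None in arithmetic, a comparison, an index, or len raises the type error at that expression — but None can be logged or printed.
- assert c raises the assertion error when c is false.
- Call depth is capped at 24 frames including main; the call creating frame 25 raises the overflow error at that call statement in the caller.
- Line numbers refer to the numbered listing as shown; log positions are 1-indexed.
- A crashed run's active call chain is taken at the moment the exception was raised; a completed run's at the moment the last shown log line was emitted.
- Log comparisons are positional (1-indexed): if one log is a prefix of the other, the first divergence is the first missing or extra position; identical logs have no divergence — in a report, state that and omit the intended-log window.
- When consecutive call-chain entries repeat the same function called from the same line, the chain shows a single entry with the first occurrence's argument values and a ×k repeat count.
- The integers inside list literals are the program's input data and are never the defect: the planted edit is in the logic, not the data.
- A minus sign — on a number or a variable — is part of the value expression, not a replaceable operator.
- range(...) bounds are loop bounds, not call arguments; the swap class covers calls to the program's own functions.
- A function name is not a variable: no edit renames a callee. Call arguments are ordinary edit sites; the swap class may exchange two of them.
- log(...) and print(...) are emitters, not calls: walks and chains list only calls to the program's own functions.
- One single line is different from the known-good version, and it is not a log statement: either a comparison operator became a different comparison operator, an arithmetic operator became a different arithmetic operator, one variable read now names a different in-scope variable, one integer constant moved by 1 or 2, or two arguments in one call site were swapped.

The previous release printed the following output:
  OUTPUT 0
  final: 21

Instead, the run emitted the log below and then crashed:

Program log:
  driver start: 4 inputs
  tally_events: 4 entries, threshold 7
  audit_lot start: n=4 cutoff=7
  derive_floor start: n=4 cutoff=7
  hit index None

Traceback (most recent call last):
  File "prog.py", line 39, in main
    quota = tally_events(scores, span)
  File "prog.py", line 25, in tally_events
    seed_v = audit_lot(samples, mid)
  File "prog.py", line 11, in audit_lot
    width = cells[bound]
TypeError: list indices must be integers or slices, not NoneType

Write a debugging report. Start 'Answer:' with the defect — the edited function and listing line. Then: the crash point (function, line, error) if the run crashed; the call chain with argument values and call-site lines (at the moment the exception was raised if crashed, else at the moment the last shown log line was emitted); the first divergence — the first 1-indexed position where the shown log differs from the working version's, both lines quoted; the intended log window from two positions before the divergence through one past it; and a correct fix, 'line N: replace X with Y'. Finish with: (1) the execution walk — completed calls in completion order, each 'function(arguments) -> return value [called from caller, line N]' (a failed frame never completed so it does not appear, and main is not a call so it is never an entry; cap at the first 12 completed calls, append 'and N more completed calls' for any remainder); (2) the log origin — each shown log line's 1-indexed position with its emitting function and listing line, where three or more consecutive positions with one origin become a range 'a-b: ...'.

Answer: the defect is in derive_floor at line 4.
The tell: At log position 5 the runs split — shown 'hit index None', but the working version logs 'hit index 3'.
Crash: audit_lot, line 11, TypeError.
Call chain: main -> tally_events([3, 3, 5, 7], 7) (called at line 39) -> audit_lot([3, 3, 5, 7], 7) (called at line 25).
First divergence: position 5 — shown 'hit index None', intended 'hit index 3'.
Intended log window:
  3: audit_lot start: n=4 cutoff=7
  4: derive_floor start: n=4 cutoff=7
  5: hit index 3
  6: pack_ledger: inputs 21 and 2
Execution walk:
  derive_floor([3, 3, 5, 7], 7) -> None  [called from audit_lot, line 9]
Origin of each log line:
  1: from main, line 38
  2: from tally_events, line 24
  3: from audit_lot, line 8
  4: from derive_floor, line 2
  5: from audit_lot, line 10
A correct fix: line 4: replace `cells[span] == span` with `cells[span] == low`.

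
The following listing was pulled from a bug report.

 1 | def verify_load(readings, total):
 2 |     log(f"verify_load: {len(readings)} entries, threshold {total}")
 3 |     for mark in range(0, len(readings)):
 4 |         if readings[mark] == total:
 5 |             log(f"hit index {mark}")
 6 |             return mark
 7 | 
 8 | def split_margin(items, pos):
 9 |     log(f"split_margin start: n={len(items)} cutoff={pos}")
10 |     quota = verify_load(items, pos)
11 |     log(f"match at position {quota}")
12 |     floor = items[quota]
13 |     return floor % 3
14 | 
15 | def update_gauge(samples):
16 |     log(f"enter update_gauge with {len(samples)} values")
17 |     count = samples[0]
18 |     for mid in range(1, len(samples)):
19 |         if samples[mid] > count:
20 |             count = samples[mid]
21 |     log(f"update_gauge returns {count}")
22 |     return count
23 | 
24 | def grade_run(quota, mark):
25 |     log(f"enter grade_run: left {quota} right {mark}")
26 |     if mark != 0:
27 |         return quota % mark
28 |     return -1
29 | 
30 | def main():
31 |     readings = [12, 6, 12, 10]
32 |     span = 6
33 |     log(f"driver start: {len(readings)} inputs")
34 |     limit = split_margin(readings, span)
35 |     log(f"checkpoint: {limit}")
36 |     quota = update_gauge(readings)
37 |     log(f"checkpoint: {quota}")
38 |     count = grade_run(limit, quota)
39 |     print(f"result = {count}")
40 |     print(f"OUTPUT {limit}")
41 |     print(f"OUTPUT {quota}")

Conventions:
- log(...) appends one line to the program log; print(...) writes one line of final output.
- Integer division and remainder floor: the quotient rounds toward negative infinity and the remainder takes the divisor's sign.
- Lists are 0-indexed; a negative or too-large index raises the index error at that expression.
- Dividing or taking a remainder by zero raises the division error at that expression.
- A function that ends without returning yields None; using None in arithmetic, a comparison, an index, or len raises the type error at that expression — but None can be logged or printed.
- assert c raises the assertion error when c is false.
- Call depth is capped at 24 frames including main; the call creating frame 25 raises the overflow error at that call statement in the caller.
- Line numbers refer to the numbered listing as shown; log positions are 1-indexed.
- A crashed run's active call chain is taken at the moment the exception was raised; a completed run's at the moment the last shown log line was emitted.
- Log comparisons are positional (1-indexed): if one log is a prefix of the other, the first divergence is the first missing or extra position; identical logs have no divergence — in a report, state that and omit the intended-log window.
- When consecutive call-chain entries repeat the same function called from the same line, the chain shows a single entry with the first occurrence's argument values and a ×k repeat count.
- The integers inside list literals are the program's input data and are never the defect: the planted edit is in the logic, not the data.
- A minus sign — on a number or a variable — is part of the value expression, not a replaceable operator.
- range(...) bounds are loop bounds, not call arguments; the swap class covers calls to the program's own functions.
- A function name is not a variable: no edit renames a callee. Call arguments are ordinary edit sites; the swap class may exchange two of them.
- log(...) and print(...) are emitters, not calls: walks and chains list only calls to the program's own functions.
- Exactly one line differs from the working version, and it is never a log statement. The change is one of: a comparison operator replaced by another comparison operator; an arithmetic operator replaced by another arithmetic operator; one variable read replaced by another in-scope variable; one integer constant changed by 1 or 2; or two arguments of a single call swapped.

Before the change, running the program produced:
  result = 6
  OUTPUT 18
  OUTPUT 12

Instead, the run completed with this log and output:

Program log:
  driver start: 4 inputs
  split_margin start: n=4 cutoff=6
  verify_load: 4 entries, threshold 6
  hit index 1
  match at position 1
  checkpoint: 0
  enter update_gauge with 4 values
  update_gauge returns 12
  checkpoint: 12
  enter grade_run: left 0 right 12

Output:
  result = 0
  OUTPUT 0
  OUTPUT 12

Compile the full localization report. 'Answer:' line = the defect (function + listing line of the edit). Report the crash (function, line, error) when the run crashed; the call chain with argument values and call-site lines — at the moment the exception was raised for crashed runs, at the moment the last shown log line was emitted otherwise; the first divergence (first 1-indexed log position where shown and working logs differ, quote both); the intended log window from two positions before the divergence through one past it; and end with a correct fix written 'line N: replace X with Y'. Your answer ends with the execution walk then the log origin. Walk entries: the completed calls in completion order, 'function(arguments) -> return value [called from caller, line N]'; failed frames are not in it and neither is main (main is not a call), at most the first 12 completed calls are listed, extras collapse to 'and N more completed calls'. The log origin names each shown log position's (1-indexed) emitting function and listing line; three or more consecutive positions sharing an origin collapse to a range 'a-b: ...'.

Answer: the defect is in split_margin at line 13.
Key observation: Everything matches until log position 6, which reads 'checkpoint: 0' in place of 'checkpoint: 18'.
Call chain: main -> grade_run(0, 12) (called at line 38).
First divergence: position 6 — the shown line 'checkpoint: 0' should read 'checkpoint: 18'.
Intended log window:
  4: hit index 1
  5: match at position 1
  6: checkpoint: 18
  7: enter update_gauge with 4 values
Execution walk:
  verify_load([12, 6, 12, 10], 6) -> 1  [called from split_margin, line 10]
  split_margin([12, 6, 12, 10], 6) -> 0  [called from main, line 34]
  update_gauge([12, 6, 12, 10]) -> 12  [called from main, line 36]
  grade_run(0, 12) -> 0  [called from main, line 38]
Origin of each log line:
  1: logged in main at line 33
  2: logged in split_margin at line 9
  3: logged in verify_load at line 2
  4: logged in verify_load at line 5
  5: logged in split_margin at line 11
  6: logged in main at line 35
  7: logged in update_gauge at line 16
  8: logged in update_gauge at line 21
  9: logged in main at line 37
  10: logged in grade_run at line 25
A correct fix: line 13: replace `%` with `*`.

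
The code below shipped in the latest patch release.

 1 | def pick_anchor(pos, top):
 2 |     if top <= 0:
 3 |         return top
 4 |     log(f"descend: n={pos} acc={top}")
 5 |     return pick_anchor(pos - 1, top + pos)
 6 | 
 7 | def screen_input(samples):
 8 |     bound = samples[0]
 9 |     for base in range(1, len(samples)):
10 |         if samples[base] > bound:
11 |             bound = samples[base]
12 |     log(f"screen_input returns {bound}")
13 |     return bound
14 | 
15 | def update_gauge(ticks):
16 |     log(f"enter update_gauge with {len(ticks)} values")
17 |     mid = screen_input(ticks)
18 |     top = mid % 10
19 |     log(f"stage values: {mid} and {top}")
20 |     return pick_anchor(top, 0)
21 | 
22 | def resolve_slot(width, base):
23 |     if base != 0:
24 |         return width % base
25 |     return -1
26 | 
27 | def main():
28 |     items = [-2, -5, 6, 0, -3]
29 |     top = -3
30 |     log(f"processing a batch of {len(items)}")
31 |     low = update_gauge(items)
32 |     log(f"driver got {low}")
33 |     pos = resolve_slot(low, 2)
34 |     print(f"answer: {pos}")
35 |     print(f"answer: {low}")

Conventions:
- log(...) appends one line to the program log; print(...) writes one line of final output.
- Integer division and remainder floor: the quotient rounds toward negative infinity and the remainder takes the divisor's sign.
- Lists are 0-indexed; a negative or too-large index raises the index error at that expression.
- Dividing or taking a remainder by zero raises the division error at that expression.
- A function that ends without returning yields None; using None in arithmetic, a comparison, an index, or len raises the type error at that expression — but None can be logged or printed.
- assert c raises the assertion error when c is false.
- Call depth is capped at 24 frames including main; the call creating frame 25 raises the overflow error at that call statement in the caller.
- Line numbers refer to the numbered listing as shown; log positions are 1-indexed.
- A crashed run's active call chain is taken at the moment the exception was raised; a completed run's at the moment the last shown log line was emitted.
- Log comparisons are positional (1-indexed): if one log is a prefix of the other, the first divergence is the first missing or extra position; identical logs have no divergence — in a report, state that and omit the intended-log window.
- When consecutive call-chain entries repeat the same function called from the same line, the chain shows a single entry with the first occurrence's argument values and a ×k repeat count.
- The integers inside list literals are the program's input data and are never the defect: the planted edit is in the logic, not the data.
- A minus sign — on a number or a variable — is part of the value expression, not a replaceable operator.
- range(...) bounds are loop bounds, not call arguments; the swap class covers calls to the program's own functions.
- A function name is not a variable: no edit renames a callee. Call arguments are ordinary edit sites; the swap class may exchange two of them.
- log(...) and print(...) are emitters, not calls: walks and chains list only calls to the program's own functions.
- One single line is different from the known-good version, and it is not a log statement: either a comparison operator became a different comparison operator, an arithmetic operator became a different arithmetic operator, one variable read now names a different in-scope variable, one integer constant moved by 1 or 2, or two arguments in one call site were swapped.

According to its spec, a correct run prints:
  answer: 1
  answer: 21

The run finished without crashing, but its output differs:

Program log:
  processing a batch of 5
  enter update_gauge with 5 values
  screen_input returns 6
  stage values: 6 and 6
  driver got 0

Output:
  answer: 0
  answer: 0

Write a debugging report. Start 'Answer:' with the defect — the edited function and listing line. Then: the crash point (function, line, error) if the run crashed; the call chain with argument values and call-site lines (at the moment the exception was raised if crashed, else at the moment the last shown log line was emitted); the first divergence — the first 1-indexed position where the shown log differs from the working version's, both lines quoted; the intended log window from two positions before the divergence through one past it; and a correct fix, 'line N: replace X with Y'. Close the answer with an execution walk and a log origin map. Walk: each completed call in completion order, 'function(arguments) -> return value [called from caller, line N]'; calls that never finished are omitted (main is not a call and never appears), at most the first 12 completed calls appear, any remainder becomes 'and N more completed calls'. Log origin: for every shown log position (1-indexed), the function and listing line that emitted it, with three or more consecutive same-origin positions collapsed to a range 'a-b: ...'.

Answer: the defect is in pick_anchor at line 2.
Key observation: Everything matches until log position 5, which reads 'driver got 0' in place of 'descend: n=6 acc=0'.
Call chain: main.
First divergence: position 5 — the shown line 'driver got 0' should read 'descend: n=6 acc=0'.
Intended log window:
  3: screen_input returns 6
  4: stage values: 6 and 6
  5: descend: n=6 acc=0
  6: descend: n=5 acc=6
Execution walk:
  screen_input([-2, -5, 6, 0, -3]) -> 6  [called from update_gauge, line 17]
  pick_anchor(6, 0) -> 0  [called from update_gauge, line 20]
  update_gauge([-2, -5, 6, 0, -3]) -> 0  [called from main, line 31]
  resolve_slot(0, 2) -> 0  [called from main, line 33]
Log line origins:
  1: from main, line 30
  2: from update_gauge, line 16
  3: from screen_input, line 12
  4: from update_gauge, line 19
  5: from main, line 32
A correct fix: line 2: replace `top` with `pos`.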